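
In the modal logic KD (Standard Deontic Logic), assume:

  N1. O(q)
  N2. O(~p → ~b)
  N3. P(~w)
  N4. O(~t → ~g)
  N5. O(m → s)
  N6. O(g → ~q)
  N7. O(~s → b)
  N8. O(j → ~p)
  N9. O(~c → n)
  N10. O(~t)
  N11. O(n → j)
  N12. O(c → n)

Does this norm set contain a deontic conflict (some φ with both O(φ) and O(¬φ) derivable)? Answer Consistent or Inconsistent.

Consistent

Premise 6 is O(g → ~q), but O(g) is not derivable from the premises, so it does not yield O(~q).
So O(~q) is not derivable, and the apparent clash with O(q) does not arise.
A world satisfying every obligation exists (e.g. b=false, c=false, g=false, j=true, m=false, n=true, p=false, q=true, s=true, t=false, w=false); no atom is both obligatory and forbidden, so the set is consistent.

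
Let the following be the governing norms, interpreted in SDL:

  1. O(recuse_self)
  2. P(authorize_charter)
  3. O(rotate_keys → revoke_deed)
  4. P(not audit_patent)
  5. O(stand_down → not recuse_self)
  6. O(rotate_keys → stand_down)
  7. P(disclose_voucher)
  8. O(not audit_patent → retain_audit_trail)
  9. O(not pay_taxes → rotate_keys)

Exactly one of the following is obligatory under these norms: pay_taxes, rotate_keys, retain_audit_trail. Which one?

From premise 1 we have O(recuse_self).
Premise 5, O(stand_down → not recuse_self), contraposes to O(recuse_self → not stand_down); with O(recuse_self) we get O(not stand_down).
The contrapositive of premise 6 (O(rotate_keys → stand_down)) is O(not stand_down → not rotate_keys), and O(not stand_down) is already established, so O(not rotate_keys).
Premise 9 is O(not pay_taxes → rotate_keys); contrapositively O(not rotate_keys → pay_taxes). Since O(not rotate_keys) holds, K gives O(pay_taxes).
So O(pay_taxes) holds — pay_taxes is obligatory. None of the other listed options is made obligatory by any chain of premises.

pay_taxes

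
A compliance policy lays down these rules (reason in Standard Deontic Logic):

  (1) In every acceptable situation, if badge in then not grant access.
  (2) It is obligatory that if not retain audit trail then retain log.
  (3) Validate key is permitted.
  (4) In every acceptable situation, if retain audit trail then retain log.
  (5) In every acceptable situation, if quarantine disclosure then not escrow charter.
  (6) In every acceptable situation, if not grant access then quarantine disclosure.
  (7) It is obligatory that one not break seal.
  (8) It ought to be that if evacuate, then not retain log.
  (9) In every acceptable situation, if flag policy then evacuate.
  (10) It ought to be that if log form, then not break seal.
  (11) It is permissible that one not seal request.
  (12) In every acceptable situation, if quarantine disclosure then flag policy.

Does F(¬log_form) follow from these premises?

No

Premise 10 is O(log_form → ¬break_seal); even if O(¬break_seal) held, inferring O(log_form) would be affirming the consequent — invalid.
No other premise forces O(log_form). An ideal world satisfying every premise can still have ¬log_form true, so F(¬log_form) is not derivable.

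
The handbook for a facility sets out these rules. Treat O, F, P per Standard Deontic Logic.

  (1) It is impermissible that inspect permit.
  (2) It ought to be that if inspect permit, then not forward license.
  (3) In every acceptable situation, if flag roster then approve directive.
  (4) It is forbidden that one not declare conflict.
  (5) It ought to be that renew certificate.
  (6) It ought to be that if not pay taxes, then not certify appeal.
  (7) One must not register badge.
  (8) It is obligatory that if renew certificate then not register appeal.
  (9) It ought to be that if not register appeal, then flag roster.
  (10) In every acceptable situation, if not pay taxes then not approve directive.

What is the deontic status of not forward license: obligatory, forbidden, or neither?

Neither

Premise 2 is O(inspect_permit → ¬forward_license), but O(inspect_permit) is not derivable from the premises, so it does not yield O(¬forward_license).
No premise or chain of K-axiom applications forces O(¬forward_license), and none forces O(forward_license). So ¬forward_license is neither obligatory nor forbidden under these norms.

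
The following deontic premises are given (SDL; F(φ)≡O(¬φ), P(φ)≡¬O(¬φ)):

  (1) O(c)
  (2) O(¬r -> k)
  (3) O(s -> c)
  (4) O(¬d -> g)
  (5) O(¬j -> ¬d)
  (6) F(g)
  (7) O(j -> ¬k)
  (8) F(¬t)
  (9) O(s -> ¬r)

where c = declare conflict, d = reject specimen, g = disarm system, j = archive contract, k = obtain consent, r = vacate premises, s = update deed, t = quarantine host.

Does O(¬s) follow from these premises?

Yes

Premise 6 is F(g), i.e. O(¬g).
Premise 4, O(¬d -> g), contraposes to O(¬g -> d); with O(¬g) we get O(d).
Premise 5, O(¬j -> ¬d), contraposes to O(d -> j); with O(d) we get O(j).
Applying K to premise 7 (O(j -> ¬k)) and O(j) yields O(¬k).
Premise 2 is O(¬r -> k); contrapositively O(¬k -> r). Since O(¬k) holds, K gives O(r).
Premise 9, O(s -> ¬r), contraposes to O(r -> ¬s); with O(r) we get O(¬s).
Premises 1, 3, 8 do not contribute to this derivation.
So O(¬s) follows.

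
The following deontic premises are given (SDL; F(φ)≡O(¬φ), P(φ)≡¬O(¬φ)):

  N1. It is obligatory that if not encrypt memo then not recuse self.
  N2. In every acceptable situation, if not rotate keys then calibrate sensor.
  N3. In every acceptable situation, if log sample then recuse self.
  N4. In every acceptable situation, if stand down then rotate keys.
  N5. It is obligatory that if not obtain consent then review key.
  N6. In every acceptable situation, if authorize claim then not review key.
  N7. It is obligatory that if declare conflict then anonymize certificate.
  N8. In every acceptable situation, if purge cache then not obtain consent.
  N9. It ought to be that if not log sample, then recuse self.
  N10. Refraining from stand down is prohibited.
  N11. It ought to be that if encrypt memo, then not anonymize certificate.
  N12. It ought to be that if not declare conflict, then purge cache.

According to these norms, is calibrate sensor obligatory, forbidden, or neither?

Neither

Premise 2 is O(¬rotate_keys → calibrate_sensor), but O(¬rotate_keys) is not derivable from the premises, so it does not yield O(calibrate_sensor).
No premise or chain of K-axiom applications forces O(calibrate_sensor), and none forces O(¬calibrate_sensor). So calibrate_sensor is neither obligatory nor forbidden under these norms.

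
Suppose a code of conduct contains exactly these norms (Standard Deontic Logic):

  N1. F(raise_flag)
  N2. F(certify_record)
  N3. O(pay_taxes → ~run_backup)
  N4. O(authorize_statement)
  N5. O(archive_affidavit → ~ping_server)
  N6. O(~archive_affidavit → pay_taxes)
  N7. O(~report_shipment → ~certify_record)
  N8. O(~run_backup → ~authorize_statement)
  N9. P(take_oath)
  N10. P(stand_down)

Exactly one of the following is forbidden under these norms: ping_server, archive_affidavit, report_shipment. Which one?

ping_server

Premise 4 states O(authorize_statement) outright.
The contrapositive of premise 8 (O(~run_backup → ~authorize_statement)) is O(authorize_statement → run_backup), and O(authorize_statement) is already established, so O(run_backup).
The contrapositive of premise 3 (O(pay_taxes → ~run_backup)) is O(run_backup → ~pay_taxes), and O(run_backup) is already established, so O(~pay_taxes).
Premise 6 is O(~archive_affidavit → pay_taxes); contrapositively O(~pay_taxes → archive_affidavit). Since O(~pay_taxes) holds, K gives O(archive_affidavit).
From O(archive_affidavit) and premise 5, O(archive_affidavit → ~ping_server), we obtain O(~ping_server).
So O(~ping_server) holds, i.e. ping_server is forbidden. None of the other listed options is forbidden under the premises.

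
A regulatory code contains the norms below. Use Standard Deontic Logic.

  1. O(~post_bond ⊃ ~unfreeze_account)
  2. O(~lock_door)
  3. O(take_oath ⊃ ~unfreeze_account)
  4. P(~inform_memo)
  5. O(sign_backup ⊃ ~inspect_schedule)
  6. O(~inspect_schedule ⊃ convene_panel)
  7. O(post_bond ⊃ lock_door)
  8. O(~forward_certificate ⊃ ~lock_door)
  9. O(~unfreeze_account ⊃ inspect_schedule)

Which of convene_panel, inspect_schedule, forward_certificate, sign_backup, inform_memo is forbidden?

sign_backup

Premise 2 gives O(~lock_door).
Premise 7, O(post_bond ⊃ lock_door), contraposes to O(~lock_door ⊃ ~post_bond); with O(~lock_door) we get O(~post_bond).
From O(~post_bond) and premise 1, O(~post_bond ⊃ ~unfreeze_account), we obtain O(~unfreeze_account).
From O(~unfreeze_account) and premise 9, O(~unfreeze_account ⊃ inspect_schedule), we obtain O(inspect_schedule).
The contrapositive of premise 5 (O(sign_backup ⊃ ~inspect_schedule)) is O(inspect_schedule ⊃ ~sign_backup), and O(inspect_schedule) is already established, so O(~sign_backup).
So O(~sign_backup) holds, i.e. sign_backup is forbidden. None of the other listed options is forbidden under the premises.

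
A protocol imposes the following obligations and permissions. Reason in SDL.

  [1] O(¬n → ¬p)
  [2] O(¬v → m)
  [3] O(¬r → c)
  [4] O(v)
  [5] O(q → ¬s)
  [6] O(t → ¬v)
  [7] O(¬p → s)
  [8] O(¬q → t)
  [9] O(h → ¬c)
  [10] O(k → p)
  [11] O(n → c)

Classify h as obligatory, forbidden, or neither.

Forbidden

Premise 4 states O(v) outright.
Premise 6, O(t → ¬v), contraposes to O(v → ¬t); with O(v) we get O(¬t).
Premise 8 is O(¬q → t); contrapositively O(¬t → q). Since O(¬t) holds, K gives O(q).
Applying K to premise 5 (O(q → ¬s)) and O(q) yields O(¬s).
The contrapositive of premise 7 (O(¬p → s)) is O(¬s → p), and O(¬s) is already established, so O(p).
The contrapositive of premise 1 (O(¬n → ¬p)) is O(p → n), and O(p) is already established, so O(n).
Applying K to premise 11 (O(n → c)) and O(n) yields O(c).
Premise 9 is O(h → ¬c); contrapositively O(c → ¬h). Since O(c) holds, K gives O(¬h).
Premises 2, 3, 10 do not contribute to this derivation.
Thus O(¬h), which is F(h): h is forbidden.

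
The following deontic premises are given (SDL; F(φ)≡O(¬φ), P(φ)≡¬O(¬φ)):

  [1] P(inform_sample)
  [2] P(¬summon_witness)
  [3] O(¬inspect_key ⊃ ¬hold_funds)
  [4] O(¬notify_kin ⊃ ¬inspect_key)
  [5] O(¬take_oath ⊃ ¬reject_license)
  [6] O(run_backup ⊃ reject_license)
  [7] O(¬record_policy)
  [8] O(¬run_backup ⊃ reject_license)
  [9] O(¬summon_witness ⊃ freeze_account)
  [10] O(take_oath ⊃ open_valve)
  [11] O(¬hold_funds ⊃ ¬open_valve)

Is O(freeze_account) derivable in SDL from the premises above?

Premise 9 is O(¬summon_witness ⊃ freeze_account), but O(¬summon_witness) is not derivable from the premises (the permission P(¬summon_witness) asserts only ¬O(summon_witness), not O(¬summon_witness)), so it does not yield O(freeze_account).
No other premise forces O(freeze_account). An ideal world satisfying every premise can still have freeze_account false, so O(freeze_account) is not derivable.

No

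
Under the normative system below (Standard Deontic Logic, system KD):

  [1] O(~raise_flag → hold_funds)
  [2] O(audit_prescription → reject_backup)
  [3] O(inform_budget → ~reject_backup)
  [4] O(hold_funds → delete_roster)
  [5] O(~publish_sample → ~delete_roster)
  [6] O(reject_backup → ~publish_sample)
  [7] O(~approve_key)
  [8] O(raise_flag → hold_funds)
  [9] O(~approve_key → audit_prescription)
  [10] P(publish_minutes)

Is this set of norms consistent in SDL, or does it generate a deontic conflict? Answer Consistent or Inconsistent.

Inconsistent

Premises 1 and 8 are O(~raise_flag → hold_funds) and O(raise_flag → hold_funds); every ideal world satisfies ~raise_flag or raise_flag, so in either case hold_funds holds — hence O(hold_funds).
From O(hold_funds) and premise 4, O(hold_funds → delete_roster), we obtain O(delete_roster).
Premise 5, O(~publish_sample → ~delete_roster), contraposes to O(delete_roster → publish_sample); with O(delete_roster) we get O(publish_sample).
Premise 6 is O(reject_backup → ~publish_sample); contrapositively O(publish_sample → ~reject_backup). Since O(publish_sample) holds, K gives O(~reject_backup).
The contrapositive of premise 2 (O(audit_prescription → reject_backup)) is O(~reject_backup → ~audit_prescription), and O(~reject_backup) is already established, so O(~audit_prescription).
The contrapositive of premise 9 (O(~approve_key → audit_prescription)) is O(~audit_prescription → approve_key), and O(~audit_prescription) is already established, so O(approve_key).
However, premise 7 gives O(~approve_key).
We now have both O(approve_key) and O(~approve_key) — approve_key is simultaneously obligatory and forbidden, violating the D-axiom.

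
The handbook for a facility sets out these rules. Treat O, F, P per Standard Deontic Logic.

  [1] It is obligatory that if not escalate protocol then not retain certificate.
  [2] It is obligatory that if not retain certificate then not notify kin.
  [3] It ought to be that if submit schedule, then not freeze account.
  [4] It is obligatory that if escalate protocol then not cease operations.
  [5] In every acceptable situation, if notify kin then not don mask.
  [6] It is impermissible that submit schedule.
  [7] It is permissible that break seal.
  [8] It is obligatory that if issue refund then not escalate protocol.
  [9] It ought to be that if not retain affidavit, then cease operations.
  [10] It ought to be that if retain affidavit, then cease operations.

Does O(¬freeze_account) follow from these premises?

Premise 3 is O(submit_schedule → ¬freeze_account), but O(submit_schedule) is not derivable from the premises, so it does not yield O(¬freeze_account).
No other premise forces O(¬freeze_account). An ideal world satisfying every premise can still have ¬freeze_account false, so O(¬freeze_account) is not derivable.

No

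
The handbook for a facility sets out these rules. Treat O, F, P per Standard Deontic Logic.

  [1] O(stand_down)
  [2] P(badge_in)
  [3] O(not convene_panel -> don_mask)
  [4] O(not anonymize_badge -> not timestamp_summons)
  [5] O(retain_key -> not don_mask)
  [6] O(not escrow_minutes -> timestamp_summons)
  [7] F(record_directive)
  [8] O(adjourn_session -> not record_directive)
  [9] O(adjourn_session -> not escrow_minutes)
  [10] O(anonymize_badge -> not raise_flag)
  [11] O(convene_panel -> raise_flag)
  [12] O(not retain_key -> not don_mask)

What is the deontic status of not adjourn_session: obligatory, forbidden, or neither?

Premises 12 and 5 cover both cases: O(not retain_key -> not don_mask) and O(retain_key -> not don_mask). Since not retain_key ∨ retain_key is a tautology, O(not don_mask) follows.
The contrapositive of premise 3 (O(not convene_panel -> don_mask)) is O(not don_mask -> convene_panel), and O(not don_mask) is already established, so O(convene_panel).
Premise 11 is O(convene_panel -> raise_flag); since O(convene_panel), deontic closure gives O(raise_flag).
Premise 10 is O(anonymize_badge -> not raise_flag); contrapositively O(raise_flag -> not anonymize_badge). Since O(raise_flag) holds, K gives O(not anonymize_badge).
With premise 4, O(not anonymize_badge -> not timestamp_summons), the K-axiom yields O(not timestamp_summons).
Premise 6, O(not escrow_minutes -> timestamp_summons), contraposes to O(not timestamp_summons -> escrow_minutes); with O(not timestamp_summons) we get O(escrow_minutes).
The contrapositive of premise 9 (O(adjourn_session -> not escrow_minutes)) is O(escrow_minutes -> not adjourn_session), and O(escrow_minutes) is already established, so O(not adjourn_session).
Premises 1, 2, 7, 8 do not contribute to this derivation.
Hence not adjourn_session is obligatory.

Obligatory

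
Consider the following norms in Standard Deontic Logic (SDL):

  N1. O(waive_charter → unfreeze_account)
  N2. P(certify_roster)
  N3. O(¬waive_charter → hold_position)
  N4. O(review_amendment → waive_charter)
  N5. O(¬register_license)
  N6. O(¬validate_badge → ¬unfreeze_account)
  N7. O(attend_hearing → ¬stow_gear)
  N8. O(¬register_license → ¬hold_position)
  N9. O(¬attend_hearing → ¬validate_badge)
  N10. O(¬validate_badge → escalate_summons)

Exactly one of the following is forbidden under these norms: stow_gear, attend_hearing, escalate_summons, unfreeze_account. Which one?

Premise 5 states O(¬register_license) outright.
Premise 8 is O(¬register_license → ¬hold_position); since O(¬register_license), deontic closure gives O(¬hold_position).
The contrapositive of premise 3 (O(¬waive_charter → hold_position)) is O(¬hold_position → waive_charter), and O(¬hold_position) is already established, so O(waive_charter).
From O(waive_charter) and premise 1, O(waive_charter → unfreeze_account), we obtain O(unfreeze_account).
Premise 6, O(¬validate_badge → ¬unfreeze_account), contraposes to O(unfreeze_account → validate_badge); with O(unfreeze_account) we get O(validate_badge).
The contrapositive of premise 9 (O(¬attend_hearing → ¬validate_badge)) is O(validate_badge → attend_hearing), and O(validate_badge) is already established, so O(attend_hearing).
From O(attend_hearing) and premise 7, O(attend_hearing → ¬stow_gear), we obtain O(¬stow_gear).
So O(¬stow_gear) holds, i.e. stow_gear is forbidden. None of the other listed options is forbidden under the premises.

stow_gear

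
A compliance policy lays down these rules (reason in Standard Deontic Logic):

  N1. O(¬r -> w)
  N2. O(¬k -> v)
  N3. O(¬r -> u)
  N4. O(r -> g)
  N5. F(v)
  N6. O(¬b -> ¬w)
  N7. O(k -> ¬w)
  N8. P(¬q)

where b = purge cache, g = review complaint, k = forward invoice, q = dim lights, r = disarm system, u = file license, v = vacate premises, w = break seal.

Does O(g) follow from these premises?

Premise 5 is F(v), i.e. O(¬v).
The contrapositive of premise 2 (O(¬k -> v)) is O(¬v -> k), and O(¬v) is already established, so O(k).
With premise 7, O(k -> ¬w), the K-axiom yields O(¬w).
Premise 1, O(¬r -> w), contraposes to O(¬w -> r); with O(¬w) we get O(r).
Applying K to premise 4 (O(r -> g)) and O(r) yields O(g).
Premises 3, 6, 8 do not contribute to this derivation.
So O(g) follows.

Yes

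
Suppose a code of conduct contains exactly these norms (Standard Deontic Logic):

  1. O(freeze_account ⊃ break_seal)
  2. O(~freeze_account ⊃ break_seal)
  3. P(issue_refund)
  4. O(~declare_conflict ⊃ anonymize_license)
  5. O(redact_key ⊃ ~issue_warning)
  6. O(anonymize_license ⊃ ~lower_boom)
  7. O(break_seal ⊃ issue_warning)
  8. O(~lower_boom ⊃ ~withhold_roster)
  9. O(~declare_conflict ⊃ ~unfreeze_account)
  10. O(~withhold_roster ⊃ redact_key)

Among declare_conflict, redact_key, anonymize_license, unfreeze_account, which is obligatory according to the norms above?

declare_conflict

By case analysis on ~freeze_account: premise 2 gives O(~freeze_account ⊃ break_seal) and premise 1 gives O(freeze_account ⊃ break_seal), so O(break_seal) either way.
Applying K to premise 7 (O(break_seal ⊃ issue_warning)) and O(break_seal) yields O(issue_warning).
Premise 5 is O(redact_key ⊃ ~issue_warning); contrapositively O(issue_warning ⊃ ~redact_key). Since O(issue_warning) holds, K gives O(~redact_key).
Premise 10, O(~withhold_roster ⊃ redact_key), contraposes to O(~redact_key ⊃ withhold_roster); with O(~redact_key) we get O(withhold_roster).
The contrapositive of premise 8 (O(~lower_boom ⊃ ~withhold_roster)) is O(withhold_roster ⊃ lower_boom), and O(withhold_roster) is already established, so O(lower_boom).
Premise 6, O(anonymize_license ⊃ ~lower_boom), contraposes to O(lower_boom ⊃ ~anonymize_license); with O(lower_boom) we get O(~anonymize_license).
The contrapositive of premise 4 (O(~declare_conflict ⊃ anonymize_license)) is O(~anonymize_license ⊃ declare_conflict), and O(~anonymize_license) is already established, so O(declare_conflict).
So O(declare_conflict) holds — declare_conflict is obligatory. None of the other listed options is made obligatory by any chain of premises.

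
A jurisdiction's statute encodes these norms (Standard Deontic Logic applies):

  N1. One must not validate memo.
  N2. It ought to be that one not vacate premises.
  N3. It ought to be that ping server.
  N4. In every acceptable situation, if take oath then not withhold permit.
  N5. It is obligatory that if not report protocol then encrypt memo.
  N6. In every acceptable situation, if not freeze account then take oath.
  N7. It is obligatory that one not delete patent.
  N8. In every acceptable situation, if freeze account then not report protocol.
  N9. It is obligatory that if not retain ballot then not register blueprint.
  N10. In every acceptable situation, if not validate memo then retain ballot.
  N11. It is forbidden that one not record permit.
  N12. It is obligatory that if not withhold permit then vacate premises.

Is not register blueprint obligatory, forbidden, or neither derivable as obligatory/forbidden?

Premise 9 is O(¬retain_ballot → ¬register_blueprint), but O(¬retain_ballot) is not derivable from the premises, so it does not yield O(¬register_blueprint).
No premise or chain of K-axiom applications forces O(¬register_blueprint), and none forces O(register_blueprint). So ¬register_blueprint is neither obligatory nor forbidden under these norms.

Neither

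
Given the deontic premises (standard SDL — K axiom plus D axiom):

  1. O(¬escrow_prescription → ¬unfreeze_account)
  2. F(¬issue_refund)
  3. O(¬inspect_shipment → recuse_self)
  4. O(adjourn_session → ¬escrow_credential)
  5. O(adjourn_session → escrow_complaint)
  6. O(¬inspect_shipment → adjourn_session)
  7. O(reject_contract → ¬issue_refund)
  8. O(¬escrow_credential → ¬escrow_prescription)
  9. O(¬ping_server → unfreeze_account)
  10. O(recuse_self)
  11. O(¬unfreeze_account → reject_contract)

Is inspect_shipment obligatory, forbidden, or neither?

Obligatory

F(¬issue_refund) at premise 2 means O(issue_refund).
Premise 7, O(reject_contract → ¬issue_refund), contraposes to O(issue_refund → ¬reject_contract); with O(issue_refund) we get O(¬reject_contract).
The contrapositive of premise 11 (O(¬unfreeze_account → reject_contract)) is O(¬reject_contract → unfreeze_account), and O(¬reject_contract) is already established, so O(unfreeze_account).
The contrapositive of premise 1 (O(¬escrow_prescription → ¬unfreeze_account)) is O(unfreeze_account → escrow_prescription), and O(unfreeze_account) is already established, so O(escrow_prescription).
Premise 8, O(¬escrow_credential → ¬escrow_prescription), contraposes to O(escrow_prescription → escrow_credential); with O(escrow_prescription) we get O(escrow_credential).
Premise 4 is O(adjourn_session → ¬escrow_credential); contrapositively O(escrow_credential → ¬adjourn_session). Since O(escrow_credential) holds, K gives O(¬adjourn_session).
Premise 6, O(¬inspect_shipment → adjourn_session), contraposes to O(¬adjourn_session → inspect_shipment); with O(¬adjourn_session) we get O(inspect_shipment).
Premises 3, 5, 9, 10 do not contribute to this derivation.
Hence inspect_shipment is obligatory.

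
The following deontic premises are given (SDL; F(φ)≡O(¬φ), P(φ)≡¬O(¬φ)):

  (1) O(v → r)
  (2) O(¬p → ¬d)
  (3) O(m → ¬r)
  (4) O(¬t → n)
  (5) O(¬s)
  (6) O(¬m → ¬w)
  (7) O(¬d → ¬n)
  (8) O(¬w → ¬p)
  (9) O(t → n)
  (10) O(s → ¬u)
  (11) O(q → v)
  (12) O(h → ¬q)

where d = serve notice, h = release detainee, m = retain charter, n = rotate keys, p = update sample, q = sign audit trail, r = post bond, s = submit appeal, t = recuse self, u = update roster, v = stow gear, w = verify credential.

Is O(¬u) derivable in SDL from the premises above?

Premise 10 is O(s → ¬u), but O(s) is not derivable from the premises, so it does not yield O(¬u).
No other premise forces O(¬u). An ideal world satisfying every premise can still have ¬u false, so O(¬u) is not derivable.

No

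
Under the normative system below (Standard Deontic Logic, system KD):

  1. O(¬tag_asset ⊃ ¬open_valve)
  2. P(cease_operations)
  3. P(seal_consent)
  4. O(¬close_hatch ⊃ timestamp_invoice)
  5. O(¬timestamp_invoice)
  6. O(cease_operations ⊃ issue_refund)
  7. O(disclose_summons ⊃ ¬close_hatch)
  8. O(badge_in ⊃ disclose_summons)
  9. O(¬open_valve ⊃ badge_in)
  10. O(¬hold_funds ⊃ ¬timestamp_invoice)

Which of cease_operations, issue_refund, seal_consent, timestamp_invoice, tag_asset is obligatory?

Premise 5 states O(¬timestamp_invoice) outright.
Premise 4 is O(¬close_hatch ⊃ timestamp_invoice); contrapositively O(¬timestamp_invoice ⊃ close_hatch). Since O(¬timestamp_invoice) holds, K gives O(close_hatch).
The contrapositive of premise 7 (O(disclose_summons ⊃ ¬close_hatch)) is O(close_hatch ⊃ ¬disclose_summons), and O(close_hatch) is already established, so O(¬disclose_summons).
Premise 8, O(badge_in ⊃ disclose_summons), contraposes to O(¬disclose_summons ⊃ ¬badge_in); with O(¬disclose_summons) we get O(¬badge_in).
The contrapositive of premise 9 (O(¬open_valve ⊃ badge_in)) is O(¬badge_in ⊃ open_valve), and O(¬badge_in) is already established, so O(open_valve).
Premise 1 is O(¬tag_asset ⊃ ¬open_valve); contrapositively O(open_valve ⊃ tag_asset). Since O(open_valve) holds, K gives O(tag_asset).
So O(tag_asset) holds — tag_asset is obligatory. None of the other listed options is made obligatory by any chain of premises.

tag_asset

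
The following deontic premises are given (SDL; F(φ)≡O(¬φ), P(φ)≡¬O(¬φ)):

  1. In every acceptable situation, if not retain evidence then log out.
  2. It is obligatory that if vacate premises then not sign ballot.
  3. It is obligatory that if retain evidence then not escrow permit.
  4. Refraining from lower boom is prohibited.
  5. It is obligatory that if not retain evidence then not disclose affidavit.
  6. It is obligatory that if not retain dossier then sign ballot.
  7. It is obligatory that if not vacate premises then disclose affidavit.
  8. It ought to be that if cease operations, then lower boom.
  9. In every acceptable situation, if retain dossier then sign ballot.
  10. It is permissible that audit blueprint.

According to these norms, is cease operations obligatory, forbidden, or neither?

Neither

Premise 8 is O(cease_operations → lower_boom); even if O(lower_boom) held, inferring O(cease_operations) would be affirming the consequent — invalid.
No premise or chain of K-axiom applications forces O(cease_operations), and none forces O(¬cease_operations). So cease_operations is neither obligatory nor forbidden under these norms.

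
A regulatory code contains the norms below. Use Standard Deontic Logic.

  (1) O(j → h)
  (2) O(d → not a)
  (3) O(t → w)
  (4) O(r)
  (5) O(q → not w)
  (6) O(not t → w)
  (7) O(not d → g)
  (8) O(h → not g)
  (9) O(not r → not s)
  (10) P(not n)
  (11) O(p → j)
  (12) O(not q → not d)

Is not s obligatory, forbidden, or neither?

Premise 9 is O(not r → not s), but O(not r) is not derivable from the premises, so it does not yield O(not s).
No premise or chain of K-axiom applications forces O(not s), and none forces O(s). So not s is neither obligatory nor forbidden under these norms.

Neither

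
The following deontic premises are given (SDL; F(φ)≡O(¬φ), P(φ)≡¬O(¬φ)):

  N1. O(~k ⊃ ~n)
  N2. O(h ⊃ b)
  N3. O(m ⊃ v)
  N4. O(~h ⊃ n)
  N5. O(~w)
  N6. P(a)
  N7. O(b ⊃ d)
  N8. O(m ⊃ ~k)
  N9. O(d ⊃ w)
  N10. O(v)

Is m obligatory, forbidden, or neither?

Forbidden

Premise 5 gives O(~w).
The contrapositive of premise 9 (O(d ⊃ w)) is O(~w ⊃ ~d), and O(~w) is already established, so O(~d).
The contrapositive of premise 7 (O(b ⊃ d)) is O(~d ⊃ ~b), and O(~d) is already established, so O(~b).
The contrapositive of premise 2 (O(h ⊃ b)) is O(~b ⊃ ~h), and O(~b) is already established, so O(~h).
With premise 4, O(~h ⊃ n), the K-axiom yields O(n).
Premise 1, O(~k ⊃ ~n), contraposes to O(n ⊃ k); with O(n) we get O(k).
The contrapositive of premise 8 (O(m ⊃ ~k)) is O(k ⊃ ~m), and O(k) is already established, so O(~m).
Premises 3, 6, 10 do not contribute to this derivation.
Thus O(~m), which is F(m): m is forbidden.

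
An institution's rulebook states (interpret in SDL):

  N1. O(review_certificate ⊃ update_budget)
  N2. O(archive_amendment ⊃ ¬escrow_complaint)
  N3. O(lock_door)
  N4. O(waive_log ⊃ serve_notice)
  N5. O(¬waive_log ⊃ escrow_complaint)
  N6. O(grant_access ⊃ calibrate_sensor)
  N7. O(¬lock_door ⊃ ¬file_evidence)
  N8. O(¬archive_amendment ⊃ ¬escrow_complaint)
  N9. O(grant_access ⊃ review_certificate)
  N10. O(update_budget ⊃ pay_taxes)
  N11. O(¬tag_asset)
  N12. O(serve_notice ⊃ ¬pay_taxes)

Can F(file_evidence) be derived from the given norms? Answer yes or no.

No

Premise 7 is O(¬lock_door ⊃ ¬file_evidence), but O(¬lock_door) is not derivable from the premises, so it does not yield O(¬file_evidence).
No other premise forces O(¬file_evidence). An ideal world satisfying every premise can still have file_evidence true, so F(file_evidence) is not derivable.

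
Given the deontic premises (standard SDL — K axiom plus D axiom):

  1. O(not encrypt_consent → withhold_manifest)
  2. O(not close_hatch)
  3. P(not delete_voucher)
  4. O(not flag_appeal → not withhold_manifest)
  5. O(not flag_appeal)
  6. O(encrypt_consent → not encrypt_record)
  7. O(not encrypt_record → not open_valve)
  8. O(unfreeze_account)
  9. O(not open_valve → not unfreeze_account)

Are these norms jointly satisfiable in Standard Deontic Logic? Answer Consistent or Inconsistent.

From premise 8 we have O(unfreeze_account).
Premise 9, O(not open_valve → not unfreeze_account), contraposes to O(unfreeze_account → open_valve); with O(unfreeze_account) we get O(open_valve).
Premise 7 is O(not encrypt_record → not open_valve); contrapositively O(open_valve → encrypt_record). Since O(open_valve) holds, K gives O(encrypt_record).
The contrapositive of premise 6 (O(encrypt_consent → not encrypt_record)) is O(encrypt_record → not encrypt_consent), and O(encrypt_record) is already established, so O(not encrypt_consent).
Premise 1 is O(not encrypt_consent → withhold_manifest); since O(not encrypt_consent), deontic closure gives O(withhold_manifest).
Premise 4 is O(not flag_appeal → not withhold_manifest); contrapositively O(withhold_manifest → flag_appeal). Since O(withhold_manifest) holds, K gives O(flag_appeal).
Yet premise 5 states O(not flag_appeal).
We now have both O(flag_appeal) and O(not flag_appeal) — flag_appeal is simultaneously obligatory and forbidden, violating the D-axiom.

Inconsistent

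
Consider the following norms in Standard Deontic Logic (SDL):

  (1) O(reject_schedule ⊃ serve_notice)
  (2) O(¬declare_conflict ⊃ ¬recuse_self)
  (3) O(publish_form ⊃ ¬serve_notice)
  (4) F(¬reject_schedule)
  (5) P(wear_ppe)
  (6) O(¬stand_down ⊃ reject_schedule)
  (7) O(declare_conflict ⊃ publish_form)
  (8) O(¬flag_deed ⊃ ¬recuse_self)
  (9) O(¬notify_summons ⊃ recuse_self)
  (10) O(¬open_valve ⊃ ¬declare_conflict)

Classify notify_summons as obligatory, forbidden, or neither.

Obligatory

Premise 4 is F(¬reject_schedule), i.e. O(reject_schedule).
Premise 1 is O(reject_schedule ⊃ serve_notice); since O(reject_schedule), deontic closure gives O(serve_notice).
Premise 3, O(publish_form ⊃ ¬serve_notice), contraposes to O(serve_notice ⊃ ¬publish_form); with O(serve_notice) we get O(¬publish_form).
The contrapositive of premise 7 (O(declare_conflict ⊃ publish_form)) is O(¬publish_form ⊃ ¬declare_conflict), and O(¬publish_form) is already established, so O(¬declare_conflict).
Applying K to premise 2 (O(¬declare_conflict ⊃ ¬recuse_self)) and O(¬declare_conflict) yields O(¬recuse_self).
Premise 9 is O(¬notify_summons ⊃ recuse_self); contrapositively O(¬recuse_self ⊃ notify_summons). Since O(¬recuse_self) holds, K gives O(notify_summons).
Premises 5, 6, 8, 10 do not contribute to this derivation.
Hence notify_summons is obligatory.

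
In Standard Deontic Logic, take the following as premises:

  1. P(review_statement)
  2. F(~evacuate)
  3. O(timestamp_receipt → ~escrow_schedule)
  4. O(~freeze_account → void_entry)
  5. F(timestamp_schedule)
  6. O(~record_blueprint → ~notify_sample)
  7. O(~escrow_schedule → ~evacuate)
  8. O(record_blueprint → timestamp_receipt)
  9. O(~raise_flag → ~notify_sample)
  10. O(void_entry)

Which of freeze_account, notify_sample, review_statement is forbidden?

Premise 2, F(~evacuate), is equivalent to O(evacuate).
Premise 7 is O(~escrow_schedule → ~evacuate); contrapositively O(evacuate → escrow_schedule). Since O(evacuate) holds, K gives O(escrow_schedule).
Premise 3, O(timestamp_receipt → ~escrow_schedule), contraposes to O(escrow_schedule → ~timestamp_receipt); with O(escrow_schedule) we get O(~timestamp_receipt).
Premise 8 is O(record_blueprint → timestamp_receipt); contrapositively O(~timestamp_receipt → ~record_blueprint). Since O(~timestamp_receipt) holds, K gives O(~record_blueprint).
From O(~record_blueprint) and premise 6, O(~record_blueprint → ~notify_sample), we obtain O(~notify_sample).
So O(~notify_sample) holds, i.e. notify_sample is forbidden. None of the other listed options is forbidden under the premises.

notify_sample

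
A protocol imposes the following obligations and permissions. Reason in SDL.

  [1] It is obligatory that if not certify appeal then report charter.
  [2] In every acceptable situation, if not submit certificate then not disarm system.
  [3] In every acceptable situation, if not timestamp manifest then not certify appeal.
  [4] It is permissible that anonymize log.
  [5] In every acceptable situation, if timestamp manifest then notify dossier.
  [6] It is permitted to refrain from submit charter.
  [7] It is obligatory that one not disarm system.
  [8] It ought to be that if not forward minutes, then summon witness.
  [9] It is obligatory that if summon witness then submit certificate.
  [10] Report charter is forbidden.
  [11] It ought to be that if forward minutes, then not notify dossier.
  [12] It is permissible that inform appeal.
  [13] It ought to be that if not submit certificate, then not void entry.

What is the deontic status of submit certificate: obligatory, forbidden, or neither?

Premise 10, F(report_charter), is equivalent to O(¬report_charter).
Premise 1 is O(¬certify_appeal → report_charter); contrapositively O(¬report_charter → certify_appeal). Since O(¬report_charter) holds, K gives O(certify_appeal).
Premise 3 is O(¬timestamp_manifest → ¬certify_appeal); contrapositively O(certify_appeal → timestamp_manifest). Since O(certify_appeal) holds, K gives O(timestamp_manifest).
With premise 5, O(timestamp_manifest → notify_dossier), the K-axiom yields O(notify_dossier).
Premise 11 is O(forward_minutes → ¬notify_dossier); contrapositively O(notify_dossier → ¬forward_minutes). Since O(notify_dossier) holds, K gives O(¬forward_minutes).
With premise 8, O(¬forward_minutes → summon_witness), the K-axiom yields O(summon_witness).
From O(summon_witness) and premise 9, O(summon_witness → submit_certificate), we obtain O(submit_certificate).
Premises 2, 4, 6, 7, 12, 13 do not contribute to this derivation.
Hence submit_certificate is obligatory.

Obligatory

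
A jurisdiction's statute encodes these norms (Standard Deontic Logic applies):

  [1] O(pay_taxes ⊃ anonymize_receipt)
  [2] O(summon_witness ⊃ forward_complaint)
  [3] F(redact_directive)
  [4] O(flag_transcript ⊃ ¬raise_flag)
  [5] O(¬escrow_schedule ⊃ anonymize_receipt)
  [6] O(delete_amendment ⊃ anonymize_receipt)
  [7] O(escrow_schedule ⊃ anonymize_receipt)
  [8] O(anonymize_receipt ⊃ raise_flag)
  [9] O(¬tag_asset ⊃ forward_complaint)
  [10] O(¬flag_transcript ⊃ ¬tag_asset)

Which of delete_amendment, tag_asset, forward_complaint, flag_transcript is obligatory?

forward_complaint

By case analysis on escrow_schedule: premise 7 gives O(escrow_schedule ⊃ anonymize_receipt) and premise 5 gives O(¬escrow_schedule ⊃ anonymize_receipt), so O(anonymize_receipt) either way.
Applying K to premise 8 (O(anonymize_receipt ⊃ raise_flag)) and O(anonymize_receipt) yields O(raise_flag).
Premise 4 is O(flag_transcript ⊃ ¬raise_flag); contrapositively O(raise_flag ⊃ ¬flag_transcript). Since O(raise_flag) holds, K gives O(¬flag_transcript).
Premise 10 is O(¬flag_transcript ⊃ ¬tag_asset); since O(¬flag_transcript), deontic closure gives O(¬tag_asset).
Applying K to premise 9 (O(¬tag_asset ⊃ forward_complaint)) and O(¬tag_asset) yields O(forward_complaint).
So O(forward_complaint) holds — forward_complaint is obligatory. None of the other listed options is made obligatory by any chain of premises.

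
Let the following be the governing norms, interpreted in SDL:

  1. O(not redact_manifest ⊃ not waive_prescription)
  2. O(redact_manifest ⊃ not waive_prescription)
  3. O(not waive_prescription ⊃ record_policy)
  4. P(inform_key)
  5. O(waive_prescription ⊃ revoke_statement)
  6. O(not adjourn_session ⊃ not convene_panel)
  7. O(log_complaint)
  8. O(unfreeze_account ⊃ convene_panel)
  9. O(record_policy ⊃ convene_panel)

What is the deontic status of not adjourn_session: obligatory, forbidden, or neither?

Forbidden

By case analysis on not redact_manifest: premise 1 gives O(not redact_manifest ⊃ not waive_prescription) and premise 2 gives O(redact_manifest ⊃ not waive_prescription), so O(not waive_prescription) either way.
Applying K to premise 3 (O(not waive_prescription ⊃ record_policy)) and O(not waive_prescription) yields O(record_policy).
Premise 9 is O(record_policy ⊃ convene_panel); since O(record_policy), deontic closure gives O(convene_panel).
Premise 6, O(not adjourn_session ⊃ not convene_panel), contraposes to O(convene_panel ⊃ adjourn_session); with O(convene_panel) we get O(adjourn_session).
Premises 4, 5, 7, 8 do not contribute to this derivation.
Thus O(adjourn_session), which is F(not adjourn_session): not adjourn_session is forbidden.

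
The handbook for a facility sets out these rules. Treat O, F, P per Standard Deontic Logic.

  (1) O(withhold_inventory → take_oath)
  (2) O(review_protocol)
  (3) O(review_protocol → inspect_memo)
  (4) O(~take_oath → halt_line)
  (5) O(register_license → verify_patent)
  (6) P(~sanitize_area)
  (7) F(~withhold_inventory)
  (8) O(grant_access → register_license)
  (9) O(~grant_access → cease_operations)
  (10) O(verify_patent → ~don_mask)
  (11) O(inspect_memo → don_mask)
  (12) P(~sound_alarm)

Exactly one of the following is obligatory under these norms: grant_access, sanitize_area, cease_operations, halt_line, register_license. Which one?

cease_operations

Premise 2 gives O(review_protocol).
Applying K to premise 3 (O(review_protocol → inspect_memo)) and O(review_protocol) yields O(inspect_memo).
Applying K to premise 11 (O(inspect_memo → don_mask)) and O(inspect_memo) yields O(don_mask).
The contrapositive of premise 10 (O(verify_patent → ~don_mask)) is O(don_mask → ~verify_patent), and O(don_mask) is already established, so O(~verify_patent).
Premise 5 is O(register_license → verify_patent); contrapositively O(~verify_patent → ~register_license). Since O(~verify_patent) holds, K gives O(~register_license).
Premise 8, O(grant_access → register_license), contraposes to O(~register_license → ~grant_access); with O(~register_license) we get O(~grant_access).
Premise 9 is O(~grant_access → cease_operations); since O(~grant_access), deontic closure gives O(cease_operations).
So O(cease_operations) holds — cease_operations is obligatory. None of the other listed options is made obligatory by any chain of premises.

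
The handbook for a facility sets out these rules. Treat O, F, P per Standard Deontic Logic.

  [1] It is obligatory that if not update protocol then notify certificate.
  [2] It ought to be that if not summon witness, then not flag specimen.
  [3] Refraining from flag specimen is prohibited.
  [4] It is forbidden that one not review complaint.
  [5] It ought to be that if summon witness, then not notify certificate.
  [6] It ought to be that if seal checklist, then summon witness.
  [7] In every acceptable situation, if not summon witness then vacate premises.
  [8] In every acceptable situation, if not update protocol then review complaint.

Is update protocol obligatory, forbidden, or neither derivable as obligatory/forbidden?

F(¬flag_specimen) at premise 3 means O(flag_specimen).
The contrapositive of premise 2 (O(¬summon_witness → ¬flag_specimen)) is O(flag_specimen → summon_witness), and O(flag_specimen) is already established, so O(summon_witness).
With premise 5, O(summon_witness → ¬notify_certificate), the K-axiom yields O(¬notify_certificate).
Premise 1 is O(¬update_protocol → notify_certificate); contrapositively O(¬notify_certificate → update_protocol). Since O(¬notify_certificate) holds, K gives O(update_protocol).
Premises 4, 6, 7, 8 do not contribute to this derivation.
Hence update_protocol is obligatory.

Obligatory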